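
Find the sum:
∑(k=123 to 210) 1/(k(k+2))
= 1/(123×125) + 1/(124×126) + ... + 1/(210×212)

Partial fractions: 1/(k(k+2)) = (1/2)[1/k - 1/(k+2)]
Telescoping leaves the first two and last two terms:
= (1/2)[1/123 + 1/124 - 1/211 - 1/212]
= 574651/170563116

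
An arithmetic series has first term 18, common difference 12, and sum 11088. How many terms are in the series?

Using S = n/2 × [2a + (n-1)d]
11088 = n/2 × [2(18) + (n-1)(12)]
11088 = n/2 × [36 + 12n - 12]
22176 = n × [24 + 12n]
12n² + (24)n - 22176 = 0
Discriminant: Δ = (24)² - 4(12)(-22176) = 576 + 1064448 = 1065024
√Δ = 1032
n = [-(24) + √Δ] / (2·12) = (-24 + 1032) / 24 = 1008 / 24 = 42
(The negative root is discarded since n must be a positive integer.)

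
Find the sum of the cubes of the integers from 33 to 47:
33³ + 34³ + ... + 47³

Use ∑_{k=1}^{n} k³ = [n(n+1)/2]², then subtract the first 32 terms.
∑_{k=1}^{47} k³ = [47×48/2]² = 1128² = 1272384
∑_{k=1}^{32} k³ = [32×33/2]² = 528² = 278784
∑_{k=33}^{47} k³ = 1272384 - 278784 = 993600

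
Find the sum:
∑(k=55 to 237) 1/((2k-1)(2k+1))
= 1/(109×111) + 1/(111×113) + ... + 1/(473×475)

Partial fractions: 1/((2k-1)(2k+1)) = (1/2)[1/(2k-1) - 1/(2k+1)]
The series telescopes:
= (1/2)[1/109 - 1/475]
= 183/51775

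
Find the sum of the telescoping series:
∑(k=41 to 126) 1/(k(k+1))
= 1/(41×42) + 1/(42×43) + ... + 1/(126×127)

Partial fractions: 1/(k(k+1)) = 1/k - 1/(k+1)
The series telescopes:
= (1/41 - 1/42) + (1/42 - 1/43) + ... + (1/126 - 1/127)
= 1/41 - 1/127
= 86/5207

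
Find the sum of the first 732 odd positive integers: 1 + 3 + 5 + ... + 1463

Sum of first n odd numbers = n²
= 732²
= 535824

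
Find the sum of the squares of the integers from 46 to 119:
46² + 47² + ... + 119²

Use ∑_{k=1}^{n} k² = n(n+1)(2n+1)/6, then subtract the first 45 terms.
∑_{k=1}^{119} k² = 119×120×239/6 = 568820
∑_{k=1}^{45} k² = 45×46×91/6 = 31395
∑_{k=46}^{119} k² = 568820 - 31395 = 537425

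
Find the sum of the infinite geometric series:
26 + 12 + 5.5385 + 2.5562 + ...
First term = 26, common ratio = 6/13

For |r| < 1, S = a / (1 - r)
S = 26 / (1 - (6/13))
S = 26 / (7/13)
S = 338/7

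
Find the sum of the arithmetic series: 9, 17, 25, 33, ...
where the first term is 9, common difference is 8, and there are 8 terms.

Sₙ = n/2 × (first + last)
Last term = a + (n-1)d = 9 + (8-1)×8 = 65
S_8 = 8/2 × (9 + 65)
S_8 = 8/2 × 74 = 296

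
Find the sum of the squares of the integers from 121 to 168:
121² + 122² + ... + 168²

Use ∑_{k=1}^{n} k² = n(n+1)(2n+1)/6, then subtract the first 120 terms.
∑_{k=1}^{168} k² = 168×169×337/6 = 1594684
∑_{k=1}^{120} k² = 120×121×241/6 = 583220
∑_{k=121}^{168} k² = 1594684 - 583220 = 1011464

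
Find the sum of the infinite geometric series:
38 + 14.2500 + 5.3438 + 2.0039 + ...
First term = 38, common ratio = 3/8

For |r| < 1, S = a / (1 - r)
S = 38 / (1 - (3/8))
S = 38 / (5/8)
S = 304/5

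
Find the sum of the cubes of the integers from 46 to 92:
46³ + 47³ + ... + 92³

Use ∑_{k=1}^{n} k³ = [n(n+1)/2]², then subtract the first 45 terms.
∑_{k=1}^{92} k³ = [92×93/2]² = 4278² = 18301284
∑_{k=1}^{45} k³ = [45×46/2]² = 1035² = 1071225
∑_{k=46}^{92} k³ = 18301284 - 1071225 = 17230059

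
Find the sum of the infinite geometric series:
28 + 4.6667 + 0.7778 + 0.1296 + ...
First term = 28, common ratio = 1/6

For |r| < 1, S = a / (1 - r)
S = 28 / (1 - (1/6))
S = 28 / (5/6)
S = 168/5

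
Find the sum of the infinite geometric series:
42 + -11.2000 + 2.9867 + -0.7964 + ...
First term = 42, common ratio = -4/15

For |r| < 1, S = a / (1 - r)
S = 42 / (1 - (-4/15))
S = 42 / (19/15)
S = 630/19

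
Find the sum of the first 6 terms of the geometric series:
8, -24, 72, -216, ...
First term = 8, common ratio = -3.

Sₙ = a(1 - rⁿ) / (1 - r)
S_6 = 8(1 - (-3)^6) / (1 - (-3))
S_6 = 8(1 - 729) / (4)
S_6 = -1456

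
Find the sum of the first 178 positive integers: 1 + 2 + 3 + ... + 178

Formula: ∑k = n(n+1)/2
= 178×179/2
= 31862/2
= 15931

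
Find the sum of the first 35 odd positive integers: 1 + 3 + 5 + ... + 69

Sum of first n odd numbers = n²
= 35²
= 1225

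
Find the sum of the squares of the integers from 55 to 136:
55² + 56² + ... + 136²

Use ∑_{k=1}^{n} k² = n(n+1)(2n+1)/6, then subtract the first 54 terms.
∑_{k=1}^{136} k² = 136×137×273/6 = 847756
∑_{k=1}^{54} k² = 54×55×109/6 = 53955
∑_{k=55}^{136} k² = 847756 - 53955 = 793801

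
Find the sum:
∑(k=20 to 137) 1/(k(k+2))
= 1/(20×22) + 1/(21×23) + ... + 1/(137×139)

Partial fractions: 1/(k(k+2)) = (1/2)[1/k - 1/(k+2)]
Telescoping leaves the first two and last two terms:
= (1/2)[1/20 + 1/21 - 1/138 - 1/139]
= 37229/895160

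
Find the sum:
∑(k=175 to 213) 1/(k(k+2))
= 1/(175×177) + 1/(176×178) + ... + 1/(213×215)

Partial fractions: 1/(k(k+2)) = (1/2)[1/k - 1/(k+2)]
Telescoping leaves the first two and last two terms:
= (1/2)[1/175 + 1/176 - 1/214 - 1/215]
= 293631/283421600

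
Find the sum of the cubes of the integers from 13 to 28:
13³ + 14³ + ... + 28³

Use ∑_{k=1}^{n} k³ = [n(n+1)/2]², then subtract the first 12 terms.
∑_{k=1}^{28} k³ = [28×29/2]² = 406² = 164836
∑_{k=1}^{12} k³ = [12×13/2]² = 78² = 6084
∑_{k=13}^{28} k³ = 164836 - 6084 = 158752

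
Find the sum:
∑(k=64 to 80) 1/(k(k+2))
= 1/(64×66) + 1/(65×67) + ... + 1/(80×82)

Partial fractions: 1/(k(k+2)) = (1/2)[1/k - 1/(k+2)]
Telescoping leaves the first two and last two terms:
= (1/2)[1/64 + 1/65 - 1/81 - 1/82]
= 89369/27630720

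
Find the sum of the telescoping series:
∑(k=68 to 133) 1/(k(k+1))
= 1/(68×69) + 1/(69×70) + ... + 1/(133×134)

Partial fractions: 1/(k(k+1)) = 1/k - 1/(k+1)
The series telescopes:
= (1/68 - 1/69) + (1/69 - 1/70) + ... + (1/133 - 1/134)
= 1/68 - 1/134
= 33/4556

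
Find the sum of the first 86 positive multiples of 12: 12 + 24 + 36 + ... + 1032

Factor out 12: = 12(1 + 2 + ... + 86) = 12 × n(n+1)/2
= 12 × 86×87/2
= 12 × 3741
= 44892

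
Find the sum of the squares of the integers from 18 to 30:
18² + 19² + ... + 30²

Use ∑_{k=1}^{n} k² = n(n+1)(2n+1)/6, then subtract the first 17 terms.
∑_{k=1}^{30} k² = 30×31×61/6 = 9455
∑_{k=1}^{17} k² = 17×18×35/6 = 1785
∑_{k=18}^{30} k² = 9455 - 1785 = 7670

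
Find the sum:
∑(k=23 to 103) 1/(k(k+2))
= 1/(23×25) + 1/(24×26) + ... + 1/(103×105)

Partial fractions: 1/(k(k+2)) = (1/2)[1/k - 1/(k+2)]
Telescoping leaves the first two and last two terms:
= (1/2)[1/23 + 1/24 - 1/104 - 1/105]
= 2763/83720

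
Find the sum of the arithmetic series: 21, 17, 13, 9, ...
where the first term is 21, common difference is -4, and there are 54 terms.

Sₙ = n/2 × (first + last)
Last term = a + (n-1)d = 21 + (54-1)×(-4) = -191
S_54 = 54/2 × (21 + (-191))
S_54 = 54/2 × (-170) = -4590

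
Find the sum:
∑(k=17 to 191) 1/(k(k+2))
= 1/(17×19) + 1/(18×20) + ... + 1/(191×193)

Partial fractions: 1/(k(k+2)) = (1/2)[1/k - 1/(k+2)]
Telescoping leaves the first two and last two terms:
= (1/2)[1/17 + 1/18 - 1/192 - 1/193]
= 196525/3779712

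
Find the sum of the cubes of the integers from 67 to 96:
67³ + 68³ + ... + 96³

Use ∑_{k=1}^{n} k³ = [n(n+1)/2]², then subtract the first 66 terms.
∑_{k=1}^{96} k³ = [96×97/2]² = 4656² = 21678336
∑_{k=1}^{66} k³ = [66×67/2]² = 2211² = 4888521
∑_{k=67}^{96} k³ = 21678336 - 4888521 = 16789815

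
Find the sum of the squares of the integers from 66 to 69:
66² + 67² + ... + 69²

Use ∑_{k=1}^{n} k² = n(n+1)(2n+1)/6, then subtract the first 65 terms.
∑_{k=1}^{69} k² = 69×70×139/6 = 111895
∑_{k=1}^{65} k² = 65×66×131/6 = 93665
∑_{k=66}^{69} k² = 111895 - 93665 = 18230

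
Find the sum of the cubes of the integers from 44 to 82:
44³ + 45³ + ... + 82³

Use ∑_{k=1}^{n} k³ = [n(n+1)/2]², then subtract the first 43 terms.
∑_{k=1}^{82} k³ = [82×83/2]² = 3403² = 11580409
∑_{k=1}^{43} k³ = [43×44/2]² = 946² = 894916
∑_{k=44}^{82} k³ = 11580409 - 894916 = 10685493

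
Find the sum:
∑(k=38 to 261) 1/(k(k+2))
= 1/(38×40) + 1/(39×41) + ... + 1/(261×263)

Partial fractions: 1/(k(k+2)) = (1/2)[1/k - 1/(k+2)]
Telescoping leaves the first two and last two terms:
= (1/2)[1/38 + 1/39 - 1/262 - 1/263]
= 565964/25529673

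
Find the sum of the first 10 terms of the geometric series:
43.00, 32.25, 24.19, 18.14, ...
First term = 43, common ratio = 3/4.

Sₙ = a(1 - rⁿ) / (1 - r)
S_10 = 43(1 - (3/4)^10) / (1 - (3/4))
S_10 = 43(1 - (59049/1048576)) / (1/4)
S_10 = 42549661/262144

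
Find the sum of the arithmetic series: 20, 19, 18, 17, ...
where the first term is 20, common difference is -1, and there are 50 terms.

Sₙ = n/2 × (first + last)
Last term = a + (n-1)d = 20 + (50-1)×(-1) = -29
S_50 = 50/2 × (20 + (-29))
S_50 = 50/2 × (-9) = -225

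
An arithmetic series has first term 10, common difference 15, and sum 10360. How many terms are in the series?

Using S = n/2 × [2a + (n-1)d]
10360 = n/2 × [2(10) + (n-1)(15)]
10360 = n/2 × [20 + 15n - 15]
20720 = n × [5 + 15n]
15n² + (5)n - 20720 = 0
Discriminant: Δ = (5)² - 4(15)(-20720) = 25 + 1243200 = 1243225
√Δ = 1115
n = [-(5) + √Δ] / (2·15) = (-5 + 1115) / 30 = 1110 / 30 = 37
(The negative root is discarded since n must be a positive integer.)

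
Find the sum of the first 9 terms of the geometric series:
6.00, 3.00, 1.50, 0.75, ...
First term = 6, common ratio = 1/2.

Sₙ = a(1 - rⁿ) / (1 - r)
S_9 = 6(1 - (1/2)^9) / (1 - (1/2))
S_9 = 6(1 - (1/512)) / (1/2)
S_9 = 1533/128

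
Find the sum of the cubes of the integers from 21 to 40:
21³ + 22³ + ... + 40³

Use ∑_{k=1}^{n} k³ = [n(n+1)/2]², then subtract the first 20 terms.
∑_{k=1}^{40} k³ = [40×41/2]² = 820² = 672400
∑_{k=1}^{20} k³ = [20×21/2]² = 210² = 44100
∑_{k=21}^{40} k³ = 672400 - 44100 = 628300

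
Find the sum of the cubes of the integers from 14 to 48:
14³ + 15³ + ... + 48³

Use ∑_{k=1}^{n} k³ = [n(n+1)/2]², then subtract the first 13 terms.
∑_{k=1}^{48} k³ = [48×49/2]² = 1176² = 1382976
∑_{k=1}^{13} k³ = [13×14/2]² = 91² = 8281
∑_{k=14}^{48} k³ = 1382976 - 8281 = 1374695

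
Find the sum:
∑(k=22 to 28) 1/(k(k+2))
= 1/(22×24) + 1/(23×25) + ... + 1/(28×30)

Partial fractions: 1/(k(k+2)) = (1/2)[1/k - 1/(k+2)]
Telescoping leaves the first two and last two terms:
= (1/2)[1/22 + 1/23 - 1/29 - 1/30]
= 1162/110055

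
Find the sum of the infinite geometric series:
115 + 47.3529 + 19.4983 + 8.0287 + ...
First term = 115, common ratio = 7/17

For |r| < 1, S = a / (1 - r)
S = 115 / (1 - (7/17))
S = 115 / (10/17)
S = 391/2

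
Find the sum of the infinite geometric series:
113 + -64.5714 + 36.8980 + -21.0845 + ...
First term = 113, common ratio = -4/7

For |r| < 1, S = a / (1 - r)
S = 113 / (1 - (-4/7))
S = 113 / (11/7)
S = 791/11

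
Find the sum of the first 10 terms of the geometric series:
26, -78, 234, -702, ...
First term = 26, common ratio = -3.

Sₙ = a(1 - rⁿ) / (1 - r)
S_10 = 26(1 - (-3)^10) / (1 - (-3))
S_10 = 26(1 - 59049) / (4)
S_10 = -383812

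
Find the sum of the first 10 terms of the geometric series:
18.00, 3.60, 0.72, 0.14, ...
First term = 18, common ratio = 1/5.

Sₙ = a(1 - rⁿ) / (1 - r)
S_10 = 18(1 - (1/5)^10) / (1 - (1/5))
S_10 = 18(1 - (1/9765625)) / (4/5)
S_10 = 43945308/1953125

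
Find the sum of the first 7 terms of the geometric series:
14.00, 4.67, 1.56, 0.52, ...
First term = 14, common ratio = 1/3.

Sₙ = a(1 - rⁿ) / (1 - r)
S_7 = 14(1 - (1/3)^7) / (1 - (1/3))
S_7 = 14(1 - (1/2187)) / (2/3)
S_7 = 15302/729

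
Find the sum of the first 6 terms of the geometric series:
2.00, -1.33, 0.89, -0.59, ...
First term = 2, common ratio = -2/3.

Sₙ = a(1 - rⁿ) / (1 - r)
S_6 = 2(1 - (-2/3)^6) / (1 - (-2/3))
S_6 = 2(1 - (64/729)) / (5/3)
S_6 = 266/243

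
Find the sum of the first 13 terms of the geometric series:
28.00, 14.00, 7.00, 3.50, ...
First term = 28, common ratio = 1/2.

Sₙ = a(1 - rⁿ) / (1 - r)
S_13 = 28(1 - (1/2)^13) / (1 - (1/2))
S_13 = 28(1 - (1/8192)) / (1/2)
S_13 = 57337/1024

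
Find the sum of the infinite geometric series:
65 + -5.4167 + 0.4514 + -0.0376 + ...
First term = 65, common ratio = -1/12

For |r| < 1, S = a / (1 - r)
S = 65 / (1 - (-1/12))
S = 65 / (13/12)
S = 60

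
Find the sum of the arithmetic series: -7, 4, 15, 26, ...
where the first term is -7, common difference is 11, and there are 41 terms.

Sₙ = n/2 × (first + last)
Last term = a + (n-1)d = -7 + (41-1)×11 = 433
S_41 = 41/2 × (-7 + 433)
S_41 = 41/2 × 426 = 8733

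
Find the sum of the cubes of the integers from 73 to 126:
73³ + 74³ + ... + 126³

Use ∑_{k=1}^{n} k³ = [n(n+1)/2]², then subtract the first 72 terms.
∑_{k=1}^{126} k³ = [126×127/2]² = 8001² = 64016001
∑_{k=1}^{72} k³ = [72×73/2]² = 2628² = 6906384
∑_{k=73}^{126} k³ = 64016001 - 6906384 = 57109617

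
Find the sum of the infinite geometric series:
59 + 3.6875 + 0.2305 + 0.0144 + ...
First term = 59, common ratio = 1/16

For |r| < 1, S = a / (1 - r)
S = 59 / (1 - (1/16))
S = 59 / (15/16)
S = 944/15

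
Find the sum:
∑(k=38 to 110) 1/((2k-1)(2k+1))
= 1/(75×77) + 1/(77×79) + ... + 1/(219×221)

Partial fractions: 1/((2k-1)(2k+1)) = (1/2)[1/(2k-1) - 1/(2k+1)]
The series telescopes:
= (1/2)[1/75 - 1/221]
= 73/16575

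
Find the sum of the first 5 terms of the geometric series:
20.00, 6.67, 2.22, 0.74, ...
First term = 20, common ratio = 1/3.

Sₙ = a(1 - rⁿ) / (1 - r)
S_5 = 20(1 - (1/3)^5) / (1 - (1/3))
S_5 = 20(1 - (1/243)) / (2/3)
S_5 = 2420/81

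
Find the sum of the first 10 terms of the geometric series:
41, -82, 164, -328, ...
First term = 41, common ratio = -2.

Sₙ = a(1 - rⁿ) / (1 - r)
S_10 = 41(1 - (-2)^10) / (1 - (-2))
S_10 = 41(1 - 1024) / (3)
S_10 = -13981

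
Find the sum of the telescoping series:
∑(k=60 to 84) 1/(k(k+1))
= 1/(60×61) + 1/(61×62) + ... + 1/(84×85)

Partial fractions: 1/(k(k+1)) = 1/k - 1/(k+1)
The series telescopes:
= (1/60 - 1/61) + (1/61 - 1/62) + ... + (1/84 - 1/85)
= 1/60 - 1/85
= 1/204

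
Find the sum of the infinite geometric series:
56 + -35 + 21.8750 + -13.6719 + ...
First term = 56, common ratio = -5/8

For |r| < 1, S = a / (1 - r)
S = 56 / (1 - (-5/8))
S = 56 / (13/8)
S = 448/13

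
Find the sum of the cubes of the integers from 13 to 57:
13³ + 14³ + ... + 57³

Use ∑_{k=1}^{n} k³ = [n(n+1)/2]², then subtract the first 12 terms.
∑_{k=1}^{57} k³ = [57×58/2]² = 1653² = 2732409
∑_{k=1}^{12} k³ = [12×13/2]² = 78² = 6084
∑_{k=13}^{57} k³ = 2732409 - 6084 = 2726325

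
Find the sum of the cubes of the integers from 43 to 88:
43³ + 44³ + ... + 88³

Use ∑_{k=1}^{n} k³ = [n(n+1)/2]², then subtract the first 42 terms.
∑_{k=1}^{88} k³ = [88×89/2]² = 3916² = 15335056
∑_{k=1}^{42} k³ = [42×43/2]² = 903² = 815409
∑_{k=43}^{88} k³ = 15335056 - 815409 = 14519647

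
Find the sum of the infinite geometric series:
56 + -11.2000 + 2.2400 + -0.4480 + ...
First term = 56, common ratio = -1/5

For |r| < 1, S = a / (1 - r)
S = 56 / (1 - (-1/5))
S = 56 / (6/5)
S = 140/3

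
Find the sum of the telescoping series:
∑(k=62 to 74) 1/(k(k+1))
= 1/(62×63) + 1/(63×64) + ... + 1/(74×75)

Partial fractions: 1/(k(k+1)) = 1/k - 1/(k+1)
The series telescopes:
= (1/62 - 1/63) + (1/63 - 1/64) + ... + (1/74 - 1/75)
= 1/62 - 1/75
= 13/4650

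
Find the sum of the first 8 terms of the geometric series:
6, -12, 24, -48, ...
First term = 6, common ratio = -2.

Sₙ = a(1 - rⁿ) / (1 - r)
S_8 = 6(1 - (-2)^8) / (1 - (-2))
S_8 = 6(1 - 256) / (3)
S_8 = -510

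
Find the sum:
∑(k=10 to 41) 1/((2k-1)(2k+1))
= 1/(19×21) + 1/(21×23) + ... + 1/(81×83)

Partial fractions: 1/((2k-1)(2k+1)) = (1/2)[1/(2k-1) - 1/(2k+1)]
The series telescopes:
= (1/2)[1/19 - 1/83]
= 32/1577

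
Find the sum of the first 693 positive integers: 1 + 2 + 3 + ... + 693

Formula: ∑k = n(n+1)/2
= 693×694/2
= 480942/2
= 240471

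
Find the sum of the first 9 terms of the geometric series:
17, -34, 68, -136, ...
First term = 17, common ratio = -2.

Sₙ = a(1 - rⁿ) / (1 - r)
S_9 = 17(1 - (-2)^9) / (1 - (-2))
S_9 = 17(1 - (-512)) / (3)
S_9 = 2907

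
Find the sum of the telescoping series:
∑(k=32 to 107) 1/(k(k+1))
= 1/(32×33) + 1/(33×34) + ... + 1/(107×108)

Partial fractions: 1/(k(k+1)) = 1/k - 1/(k+1)
The series telescopes:
= (1/32 - 1/33) + (1/33 - 1/34) + ... + (1/107 - 1/108)
= 1/32 - 1/108
= 19/864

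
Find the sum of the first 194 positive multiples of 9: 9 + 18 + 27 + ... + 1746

Factor out 9: = 9(1 + 2 + ... + 194) = 9 × n(n+1)/2
= 9 × 194×195/2
= 9 × 18915
= 170235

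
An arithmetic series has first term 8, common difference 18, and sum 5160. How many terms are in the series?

Using S = n/2 × [2a + (n-1)d]
5160 = n/2 × [2(8) + (n-1)(18)]
5160 = n/2 × [16 + 18n - 18]
10320 = n × [-2 + 18n]
18n² + (-2)n - 10320 = 0
Discriminant: Δ = (-2)² - 4(18)(-10320) = 4 + 743040 = 743044
√Δ = 862
n = [-(-2) + √Δ] / (2·18) = (2 + 862) / 36 = 864 / 36 = 24
(The negative root is discarded since n must be a positive integer.)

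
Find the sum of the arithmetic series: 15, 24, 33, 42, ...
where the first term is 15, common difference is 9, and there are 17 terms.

Sₙ = n/2 × (first + last)
Last term = a + (n-1)d = 15 + (17-1)×9 = 159
S_17 = 17/2 × (15 + 159)
S_17 = 17/2 × 174 = 1479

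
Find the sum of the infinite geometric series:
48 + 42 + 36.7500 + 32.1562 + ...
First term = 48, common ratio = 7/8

For |r| < 1, S = a / (1 - r)
S = 48 / (1 - (7/8))
S = 48 / (1/8)
S = 384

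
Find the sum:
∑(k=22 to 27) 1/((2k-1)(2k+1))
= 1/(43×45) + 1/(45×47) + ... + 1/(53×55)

Partial fractions: 1/((2k-1)(2k+1)) = (1/2)[1/(2k-1) - 1/(2k+1)]
The series telescopes:
= (1/2)[1/43 - 1/55]
= 6/2365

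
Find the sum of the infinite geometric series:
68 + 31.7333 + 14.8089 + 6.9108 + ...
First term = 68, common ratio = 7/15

For |r| < 1, S = a / (1 - r)
S = 68 / (1 - (7/15))
S = 68 / (8/15)
S = 255/2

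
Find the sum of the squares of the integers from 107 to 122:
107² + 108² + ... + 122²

Use ∑_{k=1}^{n} k² = n(n+1)(2n+1)/6, then subtract the first 106 terms.
∑_{k=1}^{122} k² = 122×123×245/6 = 612745
∑_{k=1}^{106} k² = 106×107×213/6 = 402641
∑_{k=107}^{122} k² = 612745 - 402641 = 210104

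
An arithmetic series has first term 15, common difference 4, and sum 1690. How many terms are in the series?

Using S = n/2 × [2a + (n-1)d]
1690 = n/2 × [2(15) + (n-1)(4)]
1690 = n/2 × [30 + 4n - 4]
3380 = n × [26 + 4n]
4n² + (26)n - 3380 = 0
Discriminant: Δ = (26)² - 4(4)(-3380) = 676 + 54080 = 54756
√Δ = 234
n = [-(26) + √Δ] / (2·4) = (-26 + 234) / 8 = 208 / 8 = 26
(The negative root is discarded since n must be a positive integer.)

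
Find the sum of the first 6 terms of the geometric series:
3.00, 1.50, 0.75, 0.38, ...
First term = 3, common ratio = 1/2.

Sₙ = a(1 - rⁿ) / (1 - r)
S_6 = 3(1 - (1/2)^6) / (1 - (1/2))
S_6 = 3(1 - (1/64)) / (1/2)
S_6 = 189/32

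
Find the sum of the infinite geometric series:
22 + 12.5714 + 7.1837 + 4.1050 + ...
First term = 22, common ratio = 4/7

For |r| < 1, S = a / (1 - r)
S = 22 / (1 - (4/7))
S = 22 / (3/7)
S = 154/3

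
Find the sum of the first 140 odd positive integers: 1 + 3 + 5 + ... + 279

Sum of first n odd numbers = n²
= 140²
= 19600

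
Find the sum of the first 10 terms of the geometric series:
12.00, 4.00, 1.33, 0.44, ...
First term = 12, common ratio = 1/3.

Sₙ = a(1 - rⁿ) / (1 - r)
S_10 = 12(1 - (1/3)^10) / (1 - (1/3))
S_10 = 12(1 - (1/59049)) / (2/3)
S_10 = 118096/6561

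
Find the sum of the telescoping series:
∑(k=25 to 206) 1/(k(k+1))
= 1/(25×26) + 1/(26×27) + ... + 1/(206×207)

Partial fractions: 1/(k(k+1)) = 1/k - 1/(k+1)
The series telescopes:
= (1/25 - 1/26) + (1/26 - 1/27) + ... + (1/206 - 1/207)
= 1/25 - 1/207
= 182/5175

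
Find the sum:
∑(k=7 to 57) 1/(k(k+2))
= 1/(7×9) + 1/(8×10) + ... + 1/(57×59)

Partial fractions: 1/(k(k+2)) = (1/2)[1/k - 1/(k+2)]
Telescoping leaves the first two and last two terms:
= (1/2)[1/7 + 1/8 - 1/58 - 1/59]
= 22389/191632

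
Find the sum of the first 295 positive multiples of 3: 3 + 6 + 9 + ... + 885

Factor out 3: = 3(1 + 2 + ... + 295) = 3 × n(n+1)/2
= 3 × 295×296/2
= 3 × 43660
= 130980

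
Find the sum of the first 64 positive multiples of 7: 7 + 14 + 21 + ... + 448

Factor out 7: = 7(1 + 2 + ... + 64) = 7 × n(n+1)/2
= 7 × 64×65/2
= 7 × 2080
= 14560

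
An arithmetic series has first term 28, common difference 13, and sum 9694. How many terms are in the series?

Using S = n/2 × [2a + (n-1)d]
9694 = n/2 × [2(28) + (n-1)(13)]
9694 = n/2 × [56 + 13n - 13]
19388 = n × [43 + 13n]
13n² + (43)n - 19388 = 0
Discriminant: Δ = (43)² - 4(13)(-19388) = 1849 + 1008176 = 1010025
√Δ = 1005
n = [-(43) + √Δ] / (2·13) = (-43 + 1005) / 26 = 962 / 26 = 37
(The negative root is discarded since n must be a positive integer.)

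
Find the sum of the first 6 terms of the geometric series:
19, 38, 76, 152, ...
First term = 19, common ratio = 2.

Sₙ = a(1 - rⁿ) / (1 - r)
S_6 = 19(1 - 2^6) / (1 - 2)
S_6 = 19(1 - 64) / (-1)
S_6 = 1197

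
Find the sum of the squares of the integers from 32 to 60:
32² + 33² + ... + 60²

Use ∑_{k=1}^{n} k² = n(n+1)(2n+1)/6, then subtract the first 31 terms.
∑_{k=1}^{60} k² = 60×61×121/6 = 73810
∑_{k=1}^{31} k² = 31×32×63/6 = 10416
∑_{k=32}^{60} k² = 73810 - 10416 = 63394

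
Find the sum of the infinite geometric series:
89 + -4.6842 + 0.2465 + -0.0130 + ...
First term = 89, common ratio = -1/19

For |r| < 1, S = a / (1 - r)
S = 89 / (1 - (-1/19))
S = 89 / (20/19)
S = 1691/20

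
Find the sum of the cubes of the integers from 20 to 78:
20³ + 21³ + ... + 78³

Use ∑_{k=1}^{n} k³ = [n(n+1)/2]², then subtract the first 19 terms.
∑_{k=1}^{78} k³ = [78×79/2]² = 3081² = 9492561
∑_{k=1}^{19} k³ = [19×20/2]² = 190² = 36100
∑_{k=20}^{78} k³ = 9492561 - 36100 = 9456461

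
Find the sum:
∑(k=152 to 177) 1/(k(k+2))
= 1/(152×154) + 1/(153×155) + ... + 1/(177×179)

Partial fractions: 1/(k(k+2)) = (1/2)[1/k - 1/(k+2)]
Telescoping leaves the first two and last two terms:
= (1/2)[1/152 + 1/153 - 1/178 - 1/179]
= 707759/740982672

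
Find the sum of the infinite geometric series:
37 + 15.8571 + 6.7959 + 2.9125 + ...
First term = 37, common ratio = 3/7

For |r| < 1, S = a / (1 - r)
S = 37 / (1 - (3/7))
S = 37 / (4/7)
S = 259/4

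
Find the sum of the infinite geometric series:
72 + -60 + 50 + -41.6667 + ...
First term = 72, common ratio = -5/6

For |r| < 1, S = a / (1 - r)
S = 72 / (1 - (-5/6))
S = 72 / (11/6)
S = 432/11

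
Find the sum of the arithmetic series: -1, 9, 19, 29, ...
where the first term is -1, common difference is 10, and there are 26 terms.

Sₙ = n/2 × (first + last)
Last term = a + (n-1)d = -1 + (26-1)×10 = 249
S_26 = 26/2 × (-1 + 249)
S_26 = 26/2 × 248 = 3224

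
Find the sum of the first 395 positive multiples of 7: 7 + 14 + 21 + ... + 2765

Factor out 7: = 7(1 + 2 + ... + 395) = 7 × n(n+1)/2
= 7 × 395×396/2
= 7 × 78210
= 547470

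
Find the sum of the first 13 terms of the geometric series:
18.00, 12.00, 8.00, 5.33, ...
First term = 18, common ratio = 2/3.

Sₙ = a(1 - rⁿ) / (1 - r)
S_13 = 18(1 - (2/3)^13) / (1 - (2/3))
S_13 = 18(1 - (8192/1594323)) / (1/3)
S_13 = 3172262/59049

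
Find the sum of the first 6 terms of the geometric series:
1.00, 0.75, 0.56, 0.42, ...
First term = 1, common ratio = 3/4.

Sₙ = a(1 - rⁿ) / (1 - r)
S_6 = 1(1 - (3/4)^6) / (1 - (3/4))
S_6 = 1(1 - (729/4096)) / (1/4)
S_6 = 3367/1024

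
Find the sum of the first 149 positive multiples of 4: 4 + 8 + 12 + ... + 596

Factor out 4: = 4(1 + 2 + ... + 149) = 4 × n(n+1)/2
= 4 × 149×150/2
= 4 × 11175
= 44700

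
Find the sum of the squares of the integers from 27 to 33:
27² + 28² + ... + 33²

Use ∑_{k=1}^{n} k² = n(n+1)(2n+1)/6, then subtract the first 26 terms.
∑_{k=1}^{33} k² = 33×34×67/6 = 12529
∑_{k=1}^{26} k² = 26×27×53/6 = 6201
∑_{k=27}^{33} k² = 12529 - 6201 = 6328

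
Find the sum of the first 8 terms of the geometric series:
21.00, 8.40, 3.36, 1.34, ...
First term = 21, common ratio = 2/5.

Sₙ = a(1 - rⁿ) / (1 - r)
S_8 = 21(1 - (2/5)^8) / (1 - (2/5))
S_8 = 21(1 - (256/390625)) / (3/5)
S_8 = 2732583/78125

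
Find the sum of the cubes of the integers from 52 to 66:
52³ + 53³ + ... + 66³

Use ∑_{k=1}^{n} k³ = [n(n+1)/2]², then subtract the first 51 terms.
∑_{k=1}^{66} k³ = [66×67/2]² = 2211² = 4888521
∑_{k=1}^{51} k³ = [51×52/2]² = 1326² = 1758276
∑_{k=52}^{66} k³ = 4888521 - 1758276 = 3130245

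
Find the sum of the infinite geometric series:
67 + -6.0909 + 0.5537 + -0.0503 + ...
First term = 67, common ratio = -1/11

For |r| < 1, S = a / (1 - r)
S = 67 / (1 - (-1/11))
S = 67 / (12/11)
S = 737/12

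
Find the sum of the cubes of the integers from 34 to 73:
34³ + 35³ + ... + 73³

Use ∑_{k=1}^{n} k³ = [n(n+1)/2]², then subtract the first 33 terms.
∑_{k=1}^{73} k³ = [73×74/2]² = 2701² = 7295401
∑_{k=1}^{33} k³ = [33×34/2]² = 561² = 314721
∑_{k=34}^{73} k³ = 7295401 - 314721 = 6980680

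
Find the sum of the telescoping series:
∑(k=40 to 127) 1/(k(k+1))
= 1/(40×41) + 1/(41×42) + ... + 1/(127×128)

Partial fractions: 1/(k(k+1)) = 1/k - 1/(k+1)
The series telescopes:
= (1/40 - 1/41) + (1/41 - 1/42) + ... + (1/127 - 1/128)
= 1/40 - 1/128
= 11/640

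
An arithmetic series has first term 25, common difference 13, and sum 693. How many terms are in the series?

Using S = n/2 × [2a + (n-1)d]
693 = n/2 × [2(25) + (n-1)(13)]
693 = n/2 × [50 + 13n - 13]
1386 = n × [37 + 13n]
13n² + (37)n - 1386 = 0
Discriminant: Δ = (37)² - 4(13)(-1386) = 1369 + 72072 = 73441
√Δ = 271
n = [-(37) + √Δ] / (2·13) = (-37 + 271) / 26 = 234 / 26 = 9
(The negative root is discarded since n must be a positive integer.)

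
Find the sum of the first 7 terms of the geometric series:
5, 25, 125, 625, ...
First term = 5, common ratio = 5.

Sₙ = a(1 - rⁿ) / (1 - r)
S_7 = 5(1 - 5^7) / (1 - 5)
S_7 = 5(1 - 78125) / (-4)
S_7 = 97655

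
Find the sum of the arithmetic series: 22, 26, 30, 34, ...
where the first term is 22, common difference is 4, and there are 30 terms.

Sₙ = n/2 × (first + last)
Last term = a + (n-1)d = 22 + (30-1)×4 = 138
S_30 = 30/2 × (22 + 138)
S_30 = 30/2 × 160 = 2400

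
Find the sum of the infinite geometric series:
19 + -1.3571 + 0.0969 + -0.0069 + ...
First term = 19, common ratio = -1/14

For |r| < 1, S = a / (1 - r)
S = 19 / (1 - (-1/14))
S = 19 / (15/14)
S = 266/15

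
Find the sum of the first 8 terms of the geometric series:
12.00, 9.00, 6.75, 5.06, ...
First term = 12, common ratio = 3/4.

Sₙ = a(1 - rⁿ) / (1 - r)
S_8 = 12(1 - (3/4)^8) / (1 - (3/4))
S_8 = 12(1 - (6561/65536)) / (1/4)
S_8 = 176925/4096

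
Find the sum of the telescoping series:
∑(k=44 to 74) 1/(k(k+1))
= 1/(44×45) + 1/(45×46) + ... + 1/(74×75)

Partial fractions: 1/(k(k+1)) = 1/k - 1/(k+1)
The series telescopes:
= (1/44 - 1/45) + (1/45 - 1/46) + ... + (1/74 - 1/75)
= 1/44 - 1/75
= 31/3300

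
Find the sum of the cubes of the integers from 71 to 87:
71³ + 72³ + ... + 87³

Use ∑_{k=1}^{n} k³ = [n(n+1)/2]², then subtract the first 70 terms.
∑_{k=1}^{87} k³ = [87×88/2]² = 3828² = 14653584
∑_{k=1}^{70} k³ = [70×71/2]² = 2485² = 6175225
∑_{k=71}^{87} k³ = 14653584 - 6175225 = 8478359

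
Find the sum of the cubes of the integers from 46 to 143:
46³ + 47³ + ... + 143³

Use ∑_{k=1}^{n} k³ = [n(n+1)/2]², then subtract the first 45 terms.
∑_{k=1}^{143} k³ = [143×144/2]² = 10296² = 106007616
∑_{k=1}^{45} k³ = [45×46/2]² = 1035² = 1071225
∑_{k=46}^{143} k³ = 106007616 - 1071225 = 104936391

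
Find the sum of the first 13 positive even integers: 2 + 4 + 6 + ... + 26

Sum of first n even numbers = n(n+1)
= 13×14
= 182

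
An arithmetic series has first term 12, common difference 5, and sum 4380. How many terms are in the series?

Using S = n/2 × [2a + (n-1)d]
4380 = n/2 × [2(12) + (n-1)(5)]
4380 = n/2 × [24 + 5n - 5]
8760 = n × [19 + 5n]
5n² + (19)n - 8760 = 0
Discriminant: Δ = (19)² - 4(5)(-8760) = 361 + 175200 = 175561
√Δ = 419
n = [-(19) + √Δ] / (2·5) = (-19 + 419) / 10 = 400 / 10 = 40
(The negative root is discarded since n must be a positive integer.)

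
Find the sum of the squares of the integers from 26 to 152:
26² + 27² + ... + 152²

Use ∑_{k=1}^{n} k² = n(n+1)(2n+1)/6, then subtract the first 25 terms.
∑_{k=1}^{152} k² = 152×153×305/6 = 1182180
∑_{k=1}^{25} k² = 25×26×51/6 = 5525
∑_{k=26}^{152} k² = 1182180 - 5525 = 1176655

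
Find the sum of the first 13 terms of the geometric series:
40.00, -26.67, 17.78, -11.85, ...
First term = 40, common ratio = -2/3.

Sₙ = a(1 - rⁿ) / (1 - r)
S_13 = 40(1 - (-2/3)^13) / (1 - (-2/3))
S_13 = 40(1 - (-8192/1594323)) / (5/3)
S_13 = 12820120/531441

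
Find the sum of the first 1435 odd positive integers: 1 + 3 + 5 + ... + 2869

Sum of first n odd numbers = n²
= 1435²
= 2059225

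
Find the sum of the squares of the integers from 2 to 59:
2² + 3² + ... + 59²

Use ∑_{k=1}^{n} k² = n(n+1)(2n+1)/6, then subtract the first 1 terms.
∑_{k=1}^{59} k² = 59×60×119/6 = 70210
∑_{k=1}^{1} k² = 1×2×3/6 = 1
∑_{k=2}^{59} k² = 70210 - 1 = 70209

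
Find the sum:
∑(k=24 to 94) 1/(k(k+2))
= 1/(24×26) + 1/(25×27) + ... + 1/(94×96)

Partial fractions: 1/(k(k+2)) = (1/2)[1/k - 1/(k+2)]
Telescoping leaves the first two and last two terms:
= (1/2)[1/24 + 1/25 - 1/95 - 1/96]
= 923/30400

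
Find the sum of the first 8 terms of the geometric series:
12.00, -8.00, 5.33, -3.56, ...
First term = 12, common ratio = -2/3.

Sₙ = a(1 - rⁿ) / (1 - r)
S_8 = 12(1 - (-2/3)^8) / (1 - (-2/3))
S_8 = 12(1 - (256/6561)) / (5/3)
S_8 = 5044/729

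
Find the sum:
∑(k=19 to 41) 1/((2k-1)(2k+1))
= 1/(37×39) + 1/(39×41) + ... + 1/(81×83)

Partial fractions: 1/((2k-1)(2k+1)) = (1/2)[1/(2k-1) - 1/(2k+1)]
The series telescopes:
= (1/2)[1/37 - 1/83]
= 23/3071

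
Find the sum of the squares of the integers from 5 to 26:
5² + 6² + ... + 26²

Use ∑_{k=1}^{n} k² = n(n+1)(2n+1)/6, then subtract the first 4 terms.
∑_{k=1}^{26} k² = 26×27×53/6 = 6201
∑_{k=1}^{4} k² = 4×5×9/6 = 30
∑_{k=5}^{26} k² = 6201 - 30 = 6171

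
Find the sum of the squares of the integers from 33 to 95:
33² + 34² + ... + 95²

Use ∑_{k=1}^{n} k² = n(n+1)(2n+1)/6, then subtract the first 32 terms.
∑_{k=1}^{95} k² = 95×96×191/6 = 290320
∑_{k=1}^{32} k² = 32×33×65/6 = 11440
∑_{k=33}^{95} k² = 290320 - 11440 = 278880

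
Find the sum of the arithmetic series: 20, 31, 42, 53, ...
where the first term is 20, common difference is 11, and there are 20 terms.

Sₙ = n/2 × (first + last)
Last term = a + (n-1)d = 20 + (20-1)×11 = 229
S_20 = 20/2 × (20 + 229)
S_20 = 20/2 × 249 = 2490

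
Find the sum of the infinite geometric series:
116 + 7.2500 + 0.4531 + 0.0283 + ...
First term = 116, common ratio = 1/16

For |r| < 1, S = a / (1 - r)
S = 116 / (1 - (1/16))
S = 116 / (15/16)
S = 1856/15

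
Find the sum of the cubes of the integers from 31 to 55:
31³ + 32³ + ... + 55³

Use ∑_{k=1}^{n} k³ = [n(n+1)/2]², then subtract the first 30 terms.
∑_{k=1}^{55} k³ = [55×56/2]² = 1540² = 2371600
∑_{k=1}^{30} k³ = [30×31/2]² = 465² = 216225
∑_{k=31}^{55} k³ = 2371600 - 216225 = 2155375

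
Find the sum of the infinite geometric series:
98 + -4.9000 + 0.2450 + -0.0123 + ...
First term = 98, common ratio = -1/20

For |r| < 1, S = a / (1 - r)
S = 98 / (1 - (-1/20))
S = 98 / (21/20)
S = 280/3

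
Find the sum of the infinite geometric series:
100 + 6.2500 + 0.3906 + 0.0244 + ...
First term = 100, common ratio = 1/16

For |r| < 1, S = a / (1 - r)
S = 100 / (1 - (1/16))
S = 100 / (15/16)
S = 320/3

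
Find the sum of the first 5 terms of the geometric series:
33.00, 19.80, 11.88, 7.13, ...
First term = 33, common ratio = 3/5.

Sₙ = a(1 - rⁿ) / (1 - r)
S_5 = 33(1 - (3/5)^5) / (1 - (3/5))
S_5 = 33(1 - (243/3125)) / (2/5)
S_5 = 47553/625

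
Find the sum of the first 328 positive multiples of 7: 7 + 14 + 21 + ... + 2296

Factor out 7: = 7(1 + 2 + ... + 328) = 7 × n(n+1)/2
= 7 × 328×329/2
= 7 × 53956
= 377692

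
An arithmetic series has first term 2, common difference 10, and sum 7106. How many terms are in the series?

Using S = n/2 × [2a + (n-1)d]
7106 = n/2 × [2(2) + (n-1)(10)]
7106 = n/2 × [4 + 10n - 10]
14212 = n × [-6 + 10n]
10n² + (-6)n - 14212 = 0
Discriminant: Δ = (-6)² - 4(10)(-14212) = 36 + 568480 = 568516
√Δ = 754
n = [-(-6) + √Δ] / (2·10) = (6 + 754) / 20 = 760 / 20 = 38
(The negative root is discarded since n must be a positive integer.)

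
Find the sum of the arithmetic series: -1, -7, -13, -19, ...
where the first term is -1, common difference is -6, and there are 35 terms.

Sₙ = n/2 × (first + last)
Last term = a + (n-1)d = -1 + (35-1)×(-6) = -205
S_35 = 35/2 × (-1 + (-205))
S_35 = 35/2 × (-206) = -3605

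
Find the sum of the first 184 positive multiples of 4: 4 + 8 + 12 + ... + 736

Factor out 4: = 4(1 + 2 + ... + 184) = 4 × n(n+1)/2
= 4 × 184×185/2
= 4 × 17020
= 68080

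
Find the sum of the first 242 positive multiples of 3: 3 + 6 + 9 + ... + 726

Factor out 3: = 3(1 + 2 + ... + 242) = 3 × n(n+1)/2
= 3 × 242×243/2
= 3 × 29403
= 88209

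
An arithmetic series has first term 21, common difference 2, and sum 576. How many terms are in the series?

Using S = n/2 × [2a + (n-1)d]
576 = n/2 × [2(21) + (n-1)(2)]
576 = n/2 × [42 + 2n - 2]
1152 = n × [40 + 2n]
2n² + (40)n - 1152 = 0
Discriminant: Δ = (40)² - 4(2)(-1152) = 1600 + 9216 = 10816
√Δ = 104
n = [-(40) + √Δ] / (2·2) = (-40 + 104) / 4 = 64 / 4 = 16
(The negative root is discarded since n must be a positive integer.)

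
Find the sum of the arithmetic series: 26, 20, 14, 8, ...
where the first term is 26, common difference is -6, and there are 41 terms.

Sₙ = n/2 × (first + last)
Last term = a + (n-1)d = 26 + (41-1)×(-6) = -214
S_41 = 41/2 × (26 + (-214))
S_41 = 41/2 × (-188) = -3854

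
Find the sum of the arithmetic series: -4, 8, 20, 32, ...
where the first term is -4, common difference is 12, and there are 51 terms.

Sₙ = n/2 × (first + last)
Last term = a + (n-1)d = -4 + (51-1)×12 = 596
S_51 = 51/2 × (-4 + 596)
S_51 = 51/2 × 592 = 15096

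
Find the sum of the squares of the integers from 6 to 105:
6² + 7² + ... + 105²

Use ∑_{k=1}^{n} k² = n(n+1)(2n+1)/6, then subtract the first 5 terms.
∑_{k=1}^{105} k² = 105×106×211/6 = 391405
∑_{k=1}^{5} k² = 5×6×11/6 = 55
∑_{k=6}^{105} k² = 391405 - 55 = 391350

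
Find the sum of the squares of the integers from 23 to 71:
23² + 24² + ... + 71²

Use ∑_{k=1}^{n} k² = n(n+1)(2n+1)/6, then subtract the first 22 terms.
∑_{k=1}^{71} k² = 71×72×143/6 = 121836
∑_{k=1}^{22} k² = 22×23×45/6 = 3795
∑_{k=23}^{71} k² = 121836 - 3795 = 118041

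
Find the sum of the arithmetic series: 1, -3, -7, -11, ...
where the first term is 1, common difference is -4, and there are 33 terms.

Sₙ = n/2 × (first + last)
Last term = a + (n-1)d = 1 + (33-1)×(-4) = -127
S_33 = 33/2 × (1 + (-127))
S_33 = 33/2 × (-126) = -2079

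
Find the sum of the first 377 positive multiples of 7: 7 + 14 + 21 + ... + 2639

Factor out 7: = 7(1 + 2 + ... + 377) = 7 × n(n+1)/2
= 7 × 377×378/2
= 7 × 71253
= 498771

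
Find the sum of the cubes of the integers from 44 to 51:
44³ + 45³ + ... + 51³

Use ∑_{k=1}^{n} k³ = [n(n+1)/2]², then subtract the first 43 terms.
∑_{k=1}^{51} k³ = [51×52/2]² = 1326² = 1758276
∑_{k=1}^{43} k³ = [43×44/2]² = 946² = 894916
∑_{k=44}^{51} k³ = 1758276 - 894916 = 863360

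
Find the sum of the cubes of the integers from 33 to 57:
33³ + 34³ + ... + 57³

Use ∑_{k=1}^{n} k³ = [n(n+1)/2]², then subtract the first 32 terms.
∑_{k=1}^{57} k³ = [57×58/2]² = 1653² = 2732409
∑_{k=1}^{32} k³ = [32×33/2]² = 528² = 278784
∑_{k=33}^{57} k³ = 2732409 - 278784 = 2453625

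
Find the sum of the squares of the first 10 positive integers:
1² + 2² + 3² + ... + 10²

Formula: ∑k² = n(n+1)(2n+1)/6
= 10×11×21/6
= 2310/6
= 385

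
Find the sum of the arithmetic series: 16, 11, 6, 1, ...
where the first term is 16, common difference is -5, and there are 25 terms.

Sₙ = n/2 × (first + last)
Last term = a + (n-1)d = 16 + (25-1)×(-5) = -104
S_25 = 25/2 × (16 + (-104))
S_25 = 25/2 × (-88) = -1100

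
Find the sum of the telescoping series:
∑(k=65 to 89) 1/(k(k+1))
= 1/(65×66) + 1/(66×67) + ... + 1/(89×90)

Partial fractions: 1/(k(k+1)) = 1/k - 1/(k+1)
The series telescopes:
= (1/65 - 1/66) + (1/66 - 1/67) + ... + (1/89 - 1/90)
= 1/65 - 1/90
= 1/234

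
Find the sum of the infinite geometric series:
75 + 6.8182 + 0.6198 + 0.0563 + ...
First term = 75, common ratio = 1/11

For |r| < 1, S = a / (1 - r)
S = 75 / (1 - (1/11))
S = 75 / (10/11)
S = 165/2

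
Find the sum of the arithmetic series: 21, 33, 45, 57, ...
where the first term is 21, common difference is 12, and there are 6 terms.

Sₙ = n/2 × (first + last)
Last term = a + (n-1)d = 21 + (6-1)×12 = 81
S_6 = 6/2 × (21 + 81)
S_6 = 6/2 × 102 = 306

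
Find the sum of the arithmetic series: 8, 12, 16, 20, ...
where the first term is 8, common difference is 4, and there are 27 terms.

Sₙ = n/2 × (first + last)
Last term = a + (n-1)d = 8 + (27-1)×4 = 112
S_27 = 27/2 × (8 + 112)
S_27 = 27/2 × 120 = 1620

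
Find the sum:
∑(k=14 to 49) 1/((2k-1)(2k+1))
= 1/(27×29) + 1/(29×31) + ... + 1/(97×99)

Partial fractions: 1/((2k-1)(2k+1)) = (1/2)[1/(2k-1) - 1/(2k+1)]
The series telescopes:
= (1/2)[1/27 - 1/99]
= 4/297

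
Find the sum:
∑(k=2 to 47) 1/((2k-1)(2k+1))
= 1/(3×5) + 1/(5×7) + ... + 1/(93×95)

Partial fractions: 1/((2k-1)(2k+1)) = (1/2)[1/(2k-1) - 1/(2k+1)]
The series telescopes:
= (1/2)[1/3 - 1/95]
= 46/285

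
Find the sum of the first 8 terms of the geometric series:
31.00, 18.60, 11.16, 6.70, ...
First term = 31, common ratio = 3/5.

Sₙ = a(1 - rⁿ) / (1 - r)
S_8 = 31(1 - (3/5)^8) / (1 - (3/5))
S_8 = 31(1 - (6561/390625)) / (2/5)
S_8 = 5952992/78125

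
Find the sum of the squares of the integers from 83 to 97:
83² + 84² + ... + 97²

Use ∑_{k=1}^{n} k² = n(n+1)(2n+1)/6, then subtract the first 82 terms.
∑_{k=1}^{97} k² = 97×98×195/6 = 308945
∑_{k=1}^{82} k² = 82×83×165/6 = 187165
∑_{k=83}^{97} k² = 308945 - 187165 = 121780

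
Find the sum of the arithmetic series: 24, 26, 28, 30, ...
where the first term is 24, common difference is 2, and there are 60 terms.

Sₙ = n/2 × (first + last)
Last term = a + (n-1)d = 24 + (60-1)×2 = 142
S_60 = 60/2 × (24 + 142)
S_60 = 60/2 × 166 = 4980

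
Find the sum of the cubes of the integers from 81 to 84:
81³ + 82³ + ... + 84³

Use ∑_{k=1}^{n} k³ = [n(n+1)/2]², then subtract the first 80 terms.
∑_{k=1}^{84} k³ = [84×85/2]² = 3570² = 12744900
∑_{k=1}^{80} k³ = [80×81/2]² = 3240² = 10497600
∑_{k=81}^{84} k³ = 12744900 - 10497600 = 2247300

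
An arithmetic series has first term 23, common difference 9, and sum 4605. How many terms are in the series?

Using S = n/2 × [2a + (n-1)d]
4605 = n/2 × [2(23) + (n-1)(9)]
4605 = n/2 × [46 + 9n - 9]
9210 = n × [37 + 9n]
9n² + (37)n - 9210 = 0
Discriminant: Δ = (37)² - 4(9)(-9210) = 1369 + 331560 = 332929
√Δ = 577
n = [-(37) + √Δ] / (2·9) = (-37 + 577) / 18 = 540 / 18 = 30
(The negative root is discarded since n must be a positive integer.)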